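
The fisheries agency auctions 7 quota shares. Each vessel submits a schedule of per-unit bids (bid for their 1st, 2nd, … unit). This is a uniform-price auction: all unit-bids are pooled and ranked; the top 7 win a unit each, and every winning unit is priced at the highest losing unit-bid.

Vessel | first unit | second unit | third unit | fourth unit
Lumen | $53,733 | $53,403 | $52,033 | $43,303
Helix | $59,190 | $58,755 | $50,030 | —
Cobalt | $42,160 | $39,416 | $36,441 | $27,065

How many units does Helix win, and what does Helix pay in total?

Pooled unit-bids ranked (top 7): 59,190 (Helix-1), 58,755 (Helix-2), 53,733 (Lumen-1), 53,403 (Lumen-2), 52,033 (Lumen-3), 50,030 (Helix-3), 43,303 (Lumen-4)
The (k+1)-th unit-bid is $42,160.
Helix wins 3 unit(s) at $42,160 each.

Helix: 3 units, pays $126,480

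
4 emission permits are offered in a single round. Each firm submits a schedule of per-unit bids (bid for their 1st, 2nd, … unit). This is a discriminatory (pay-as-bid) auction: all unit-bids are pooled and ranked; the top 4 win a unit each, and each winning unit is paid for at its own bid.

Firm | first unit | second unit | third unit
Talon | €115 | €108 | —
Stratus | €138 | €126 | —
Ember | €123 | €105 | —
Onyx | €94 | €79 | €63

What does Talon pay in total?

Talon pays €115

Merging the schedules and taking the best 4: 138 (Stratus-1), 126 (Stratus-2), 123 (Ember-1), 115 (Talon-1)
Next rejected bid: €108 (not a price — pay-as-bid).
Talon's winning unit-bids: 115 = €115.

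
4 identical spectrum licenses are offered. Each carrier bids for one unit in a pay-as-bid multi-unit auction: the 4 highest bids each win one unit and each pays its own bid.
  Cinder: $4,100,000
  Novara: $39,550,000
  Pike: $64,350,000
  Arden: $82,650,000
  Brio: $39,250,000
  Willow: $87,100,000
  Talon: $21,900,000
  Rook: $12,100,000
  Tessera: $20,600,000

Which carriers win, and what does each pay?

Sorting: 87,100,000 (Willow), 82,650,000 (Arden), 64,350,000 (Pike), 39,550,000 (Novara), 39,250,000 (Brio), 21,900,000 (Talon), …
Top 4: Willow, Arden, Pike, Novara.
Each winner pays its own bid: Willow $87,100,000, Arden $82,650,000, Pike $64,350,000, Novara $39,550,000.

Willow $87,100,000, Arden $82,650,000, Pike $64,350,000, Novara $39,550,000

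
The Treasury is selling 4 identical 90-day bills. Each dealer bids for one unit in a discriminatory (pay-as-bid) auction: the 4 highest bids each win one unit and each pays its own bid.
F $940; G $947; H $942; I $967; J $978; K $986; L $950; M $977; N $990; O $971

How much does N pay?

N pays $990

Sorting: 990 (N), 986 (K), 978 (J), 977 (M), 971 (O), 967 (I), …
The 4 highest are N, K, J, M.
N wins → own bid $990.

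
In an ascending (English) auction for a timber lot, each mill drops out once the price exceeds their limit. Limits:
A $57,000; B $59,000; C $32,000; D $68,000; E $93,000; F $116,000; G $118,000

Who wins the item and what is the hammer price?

Sorting limits: 118,000 (G) > 116,000 (F) > 93,000 (E) > 68,000 (D) > 59,000 (B) > 57,000 (A) > …
Bidding ends when F exits at $116,000; G takes it.

G wins at $116,000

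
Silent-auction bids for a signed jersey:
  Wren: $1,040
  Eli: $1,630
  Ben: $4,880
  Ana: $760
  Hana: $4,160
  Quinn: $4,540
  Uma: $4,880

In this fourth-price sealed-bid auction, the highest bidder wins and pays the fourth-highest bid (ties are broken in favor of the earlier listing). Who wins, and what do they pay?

Ben pays $4,160

Fourth-price sealed-bid auction: the highest bidder wins and pays the fourth-highest bid.
Sorting bids: 4,880 (Ben) > 4,880 (Uma) > 4,540 (Quinn) > 4,160 (Hana) > 1,630 (Eli) > 1,040 (Wren) > …
Ben and Uma tie at $4,880; tie-break gives it to Ben.
Ben is highest; pays the fourth-highest bid, $4,160.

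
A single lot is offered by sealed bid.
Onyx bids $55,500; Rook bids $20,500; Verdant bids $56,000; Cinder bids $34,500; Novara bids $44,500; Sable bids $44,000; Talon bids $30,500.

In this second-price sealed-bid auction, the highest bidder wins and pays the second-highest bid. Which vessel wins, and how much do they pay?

Bids in order: 56,000 (Verdant) > 55,500 (Onyx) > 44,500 (Novara) > 44,000 (Sable) > 34,500 (Cinder) > 30,500 (Talon) > …
Second-price: Verdant pays Onyx's bid of $55,500.

Verdant pays $55,500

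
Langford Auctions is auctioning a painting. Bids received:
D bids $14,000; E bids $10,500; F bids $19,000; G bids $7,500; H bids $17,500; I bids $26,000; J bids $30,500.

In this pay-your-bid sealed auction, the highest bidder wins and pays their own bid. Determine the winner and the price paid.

Bids in order: 30,500 (J) > 26,000 (I) > 19,000 (F) > 17,500 (H) > 14,000 (D) > 10,500 (E) > …
J has the highest bid and pays exactly that: $30,500.

J pays $30,500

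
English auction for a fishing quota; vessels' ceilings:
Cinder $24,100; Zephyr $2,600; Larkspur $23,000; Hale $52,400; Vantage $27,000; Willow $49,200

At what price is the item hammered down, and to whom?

Hale wins at $49,200

Ascending (English) auction: the price rises until one bidder remains; the winner pays the price at which the last rival dropped out.
Limits ranked: 52,400 (Hale) > 49,200 (Willow) > 27,000 (Vantage) > 24,100 (Cinder) > 23,000 (Larkspur) > 2,600 (Zephyr)
Bidding ends when Willow exits at $49,200; Hale takes it.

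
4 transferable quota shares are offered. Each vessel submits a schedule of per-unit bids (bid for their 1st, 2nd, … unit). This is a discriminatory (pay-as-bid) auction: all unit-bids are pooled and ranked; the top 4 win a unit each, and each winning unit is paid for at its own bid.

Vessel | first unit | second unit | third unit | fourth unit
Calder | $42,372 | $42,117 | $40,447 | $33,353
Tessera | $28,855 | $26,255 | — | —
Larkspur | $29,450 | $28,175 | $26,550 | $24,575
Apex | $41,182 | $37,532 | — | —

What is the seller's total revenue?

Total revenue: $166,118

Pooled unit-bids ranked (top 4): 42,372 (Calder-1), 42,117 (Calder-2), 41,182 (Apex-1), 40,447 (Calder-3)
Next rejected bid: $37,532 (not a price — pay-as-bid).
Each winning unit pays its own bid.
Revenue = 42,372 + 42,117 + 41,182 + 40,447 = $166,118.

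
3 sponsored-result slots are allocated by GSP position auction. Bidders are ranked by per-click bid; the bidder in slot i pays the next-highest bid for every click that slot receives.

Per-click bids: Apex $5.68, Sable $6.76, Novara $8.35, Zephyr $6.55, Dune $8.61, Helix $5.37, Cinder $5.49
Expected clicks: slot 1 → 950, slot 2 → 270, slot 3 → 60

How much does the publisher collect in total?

Ranked by bid: $8.61 (Dune) > $8.35 (Novara) > $6.76 (Sable) > $6.55 (Zephyr) > …
Slot 1: Dune pays $8.35 × 950 = $7932.50
Slot 2: Novara pays $6.76 × 270 = $1825.20
Slot 3: Sable pays $6.55 × 60 = $393.00
Total = $10150.70

Total revenue: $10150.70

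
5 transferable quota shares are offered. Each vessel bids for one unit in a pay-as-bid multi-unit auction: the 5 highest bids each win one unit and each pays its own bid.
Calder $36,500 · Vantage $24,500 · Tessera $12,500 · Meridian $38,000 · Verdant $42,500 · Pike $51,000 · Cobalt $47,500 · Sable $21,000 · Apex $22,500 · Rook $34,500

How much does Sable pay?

Sable pays $0

Bids ranked high→low: 51,000 (Pike), 47,500 (Cobalt), 42,500 (Verdant), 38,000 (Meridian), 36,500 (Calder), 34,500 (Rook), 24,500 (Vantage), …
Top 5: Pike, Cobalt, Verdant, Meridian, Calder.
Sable does not win → $0.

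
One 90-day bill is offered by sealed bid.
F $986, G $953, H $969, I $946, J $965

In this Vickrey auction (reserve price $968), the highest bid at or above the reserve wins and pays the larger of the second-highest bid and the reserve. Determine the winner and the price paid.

Bids in order: 986 (F) > 969 (H) > 965 (J) > 953 (G) > 946 (I)
F has the top bid at or above the reserve ($986).
max(second-highest $969, reserve $968) = $969; the reserve does not bind.

F pays $969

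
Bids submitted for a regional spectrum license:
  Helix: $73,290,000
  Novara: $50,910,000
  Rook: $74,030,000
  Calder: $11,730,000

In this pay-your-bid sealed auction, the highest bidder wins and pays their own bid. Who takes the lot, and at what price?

Rule: the highest bidder wins and pays their own bid.
Bids ranked: 74,030,000 (Rook) > 73,290,000 (Helix) > 50,910,000 (Novara) > 11,730,000 (Calder)
First-price: Rook pays what they bid, $74,030,000.

Rook pays $74,030,000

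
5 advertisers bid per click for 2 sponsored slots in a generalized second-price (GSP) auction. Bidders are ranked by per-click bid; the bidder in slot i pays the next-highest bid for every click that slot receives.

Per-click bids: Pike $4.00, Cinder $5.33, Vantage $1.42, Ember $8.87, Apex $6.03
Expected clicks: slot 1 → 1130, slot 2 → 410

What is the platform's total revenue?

Sorting advertisers: $8.87 (Ember) > $6.03 (Apex) > $5.33 (Cinder) > …
Slot 1: Ember pays $6.03 × 1130 = $6813.90
Slot 2: Apex pays $5.33 × 410 = $2185.30
Total = $8999.20

Total revenue: $8999.20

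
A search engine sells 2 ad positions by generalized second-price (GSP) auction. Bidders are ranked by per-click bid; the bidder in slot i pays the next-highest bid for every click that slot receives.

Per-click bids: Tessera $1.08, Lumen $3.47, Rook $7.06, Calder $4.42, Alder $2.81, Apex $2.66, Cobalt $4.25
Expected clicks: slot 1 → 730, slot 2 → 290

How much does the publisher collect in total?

Ranked by bid: $7.06 (Rook) > $4.42 (Calder) > $4.25 (Cobalt) > …
Slot 1: Rook pays $4.42 × 730 = $3226.60
Slot 2: Calder pays $4.25 × 290 = $1232.50
Total = $4459.10

Total revenue: $4459.10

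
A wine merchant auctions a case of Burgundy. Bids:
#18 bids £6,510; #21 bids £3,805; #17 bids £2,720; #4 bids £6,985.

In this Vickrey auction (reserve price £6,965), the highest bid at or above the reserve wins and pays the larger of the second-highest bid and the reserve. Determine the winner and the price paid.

Bids in order: 6,985 (#4) > 6,510 (#18) > 3,805 (#21) > 2,720 (#17)
Highest eligible bid: #4 at £6,985.
Second-highest bid £6,510 is below the reserve £6,965, so the reserve binds → payment £6,965.

#4 pays £6,965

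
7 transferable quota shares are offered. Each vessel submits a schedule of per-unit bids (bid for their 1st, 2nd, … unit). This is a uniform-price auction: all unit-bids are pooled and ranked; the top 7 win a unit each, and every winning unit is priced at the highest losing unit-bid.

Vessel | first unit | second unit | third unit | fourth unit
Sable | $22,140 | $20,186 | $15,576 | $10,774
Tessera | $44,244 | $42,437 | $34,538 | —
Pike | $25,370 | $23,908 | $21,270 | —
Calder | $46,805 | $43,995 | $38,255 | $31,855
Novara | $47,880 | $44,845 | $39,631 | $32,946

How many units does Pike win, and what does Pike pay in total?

All unit-bids, highest first — top 7: 47,880 (Novara-1), 46,805 (Calder-1), 44,845 (Novara-2), 44,244 (Tessera-1), 43,995 (Calder-2), 42,437 (Tessera-2), 39,631 (Novara-3)
Highest rejected unit-bid = $38,255.
Pike wins 0 unit(s) at $38,255 each.

Pike: 0 units, pays $0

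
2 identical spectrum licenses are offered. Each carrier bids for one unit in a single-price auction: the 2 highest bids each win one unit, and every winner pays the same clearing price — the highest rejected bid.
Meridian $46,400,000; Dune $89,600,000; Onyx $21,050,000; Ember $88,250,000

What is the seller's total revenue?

Bids ranked high→low: 89,600,000 (Dune), 88,250,000 (Ember), 46,400,000 (Meridian), 21,050,000 (Onyx)
Winners (2 units): Dune, Ember.
Clearing price = highest rejected bid = $46,400,000.
Total revenue = 2 × $46,400,000 = $92,800,000.

Total revenue: $92,800,000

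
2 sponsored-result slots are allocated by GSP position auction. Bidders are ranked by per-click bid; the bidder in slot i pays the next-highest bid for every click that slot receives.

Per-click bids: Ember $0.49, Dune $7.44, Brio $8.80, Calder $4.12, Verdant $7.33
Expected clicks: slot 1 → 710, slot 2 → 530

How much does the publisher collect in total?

Per-click bids in order: $8.80 (Brio) > $7.44 (Dune) > $7.33 (Verdant) > …
Slot 1: Brio pays $7.44 × 710 = $5282.40
Slot 2: Dune pays $7.33 × 530 = $3884.90
Total = $9167.30

Total revenue: $9167.30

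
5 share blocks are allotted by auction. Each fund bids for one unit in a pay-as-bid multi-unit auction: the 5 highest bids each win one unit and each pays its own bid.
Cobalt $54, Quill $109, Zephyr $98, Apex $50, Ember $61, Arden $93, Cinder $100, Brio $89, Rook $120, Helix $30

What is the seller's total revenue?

Ordering the bids: 120 (Rook), 109 (Quill), 100 (Cinder), 98 (Zephyr), 93 (Arden), 89 (Brio), 61 (Ember), …
The 5 highest are Rook, Quill, Cinder, Zephyr, Arden.
Total revenue = 120 + 109 + 100 + 98 + 93 = $520.

Total revenue: $520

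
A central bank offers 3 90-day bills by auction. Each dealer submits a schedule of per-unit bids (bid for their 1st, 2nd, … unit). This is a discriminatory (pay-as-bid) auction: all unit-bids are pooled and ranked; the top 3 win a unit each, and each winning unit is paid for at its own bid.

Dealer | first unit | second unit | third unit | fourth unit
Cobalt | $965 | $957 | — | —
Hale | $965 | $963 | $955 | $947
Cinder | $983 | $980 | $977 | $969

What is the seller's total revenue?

Total revenue: $2,940

Merging the schedules and taking the best 3: 983 (Cinder-1), 980 (Cinder-2), 977 (Cinder-3)
Next rejected bid: $969 (not a price — pay-as-bid).
Each winning unit pays its own bid.
Revenue = 983 + 980 + 977 = $2,940.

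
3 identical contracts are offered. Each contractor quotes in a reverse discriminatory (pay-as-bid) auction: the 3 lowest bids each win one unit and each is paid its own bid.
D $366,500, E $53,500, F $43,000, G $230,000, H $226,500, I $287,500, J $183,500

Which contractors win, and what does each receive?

F $43,000, E $53,500, J $183,500

Bids ranked low→high: 43,000 (F), 53,500 (E), 183,500 (J), 226,500 (H), 230,000 (G), …
Lowest 3: F, E, J.
Each winner is paid its own bid: F $43,000, E $53,500, J $183,500.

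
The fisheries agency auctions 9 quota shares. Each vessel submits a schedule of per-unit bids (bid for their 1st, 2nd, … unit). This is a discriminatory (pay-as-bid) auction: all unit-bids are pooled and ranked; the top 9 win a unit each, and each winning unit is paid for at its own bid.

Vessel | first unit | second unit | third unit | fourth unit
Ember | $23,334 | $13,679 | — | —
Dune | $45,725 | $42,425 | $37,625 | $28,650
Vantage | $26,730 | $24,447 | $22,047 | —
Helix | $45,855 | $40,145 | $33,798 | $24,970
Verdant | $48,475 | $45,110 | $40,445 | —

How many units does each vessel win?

Dune 3, Helix 3, Verdant 3

All unit-bids, highest first — top 9: 48,475 (Verdant-1), 45,855 (Helix-1), 45,725 (Dune-1), 45,110 (Verdant-2), 42,425 (Dune-2), 40,445 (Verdant-3), 40,145 (Helix-2), 37,625 (Dune-3), 33,798 (Helix-3)
Next rejected bid: $28,650 (not a price — pay-as-bid).
Allocation: Dune 3, Helix 3, Verdant 3.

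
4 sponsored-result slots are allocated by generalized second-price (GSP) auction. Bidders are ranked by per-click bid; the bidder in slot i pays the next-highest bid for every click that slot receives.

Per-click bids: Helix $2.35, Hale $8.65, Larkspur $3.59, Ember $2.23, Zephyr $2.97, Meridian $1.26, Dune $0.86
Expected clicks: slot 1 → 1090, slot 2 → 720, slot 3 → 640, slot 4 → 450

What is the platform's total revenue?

Sorting advertisers: $8.65 (Hale) > $3.59 (Larkspur) > $2.97 (Zephyr) > $2.35 (Helix) > $2.23 (Ember) > …
Slot 1: Hale pays $3.59 × 1090 = $3913.10
Slot 2: Larkspur pays $2.97 × 720 = $2138.40
Slot 3: Zephyr pays $2.35 × 640 = $1504.00
Slot 4: Helix pays $2.23 × 450 = $1003.50
Total = $8559.00

Total revenue: $8559.00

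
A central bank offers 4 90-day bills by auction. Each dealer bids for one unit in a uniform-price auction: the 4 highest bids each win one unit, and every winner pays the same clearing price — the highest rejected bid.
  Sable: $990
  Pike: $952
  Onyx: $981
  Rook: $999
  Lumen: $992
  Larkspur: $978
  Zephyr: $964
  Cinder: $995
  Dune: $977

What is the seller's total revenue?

Total revenue: $3,924

Sorting: 999 (Rook), 995 (Cinder), 992 (Lumen), 990 (Sable), 981 (Onyx), 978 (Larkspur), …
Top 4: Rook, Cinder, Lumen, Sable.
Clearing price = highest rejected bid = $981.
Total revenue = 4 × $981 = $3,924.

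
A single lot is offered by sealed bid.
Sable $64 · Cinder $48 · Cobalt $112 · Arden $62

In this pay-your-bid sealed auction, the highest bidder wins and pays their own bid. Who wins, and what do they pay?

Sorting bids: 112 (Cobalt) > 64 (Sable) > 62 (Arden) > 48 (Cinder)
Cobalt is highest → pays own bid, $112.

Cobalt pays $112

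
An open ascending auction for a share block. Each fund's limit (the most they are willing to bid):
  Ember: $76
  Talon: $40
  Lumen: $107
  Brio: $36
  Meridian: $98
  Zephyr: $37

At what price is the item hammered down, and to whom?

Lumen wins at $98

Limits ranked: 107 (Lumen) > 98 (Meridian) > 76 (Ember) > 40 (Talon) > 37 (Zephyr) > 36 (Brio)
Once the price passes $98, only Lumen is left; the hammer falls at Meridian's limit of $98.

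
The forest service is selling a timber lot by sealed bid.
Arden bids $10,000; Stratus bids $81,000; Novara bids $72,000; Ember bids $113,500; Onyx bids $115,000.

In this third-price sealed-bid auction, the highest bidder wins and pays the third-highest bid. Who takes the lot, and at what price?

Bids in order: 115,000 (Onyx) > 113,500 (Ember) > 81,000 (Stratus) > 72,000 (Novara) > 10,000 (Arden)
Onyx wins; payment is bid #3 in the ranking = $81,000.

Onyx pays $81,000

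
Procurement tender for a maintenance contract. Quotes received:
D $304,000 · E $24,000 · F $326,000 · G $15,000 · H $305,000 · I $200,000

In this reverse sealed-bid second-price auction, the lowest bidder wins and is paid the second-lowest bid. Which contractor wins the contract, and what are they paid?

G is paid $24,000

Sorting bids: 15,000 (G) < 24,000 (E) < 200,000 (I) < 304,000 (D) < 305,000 (H) < 326,000 (F)
G wins with the lowest bid; price is set by the runner-up at $24,000.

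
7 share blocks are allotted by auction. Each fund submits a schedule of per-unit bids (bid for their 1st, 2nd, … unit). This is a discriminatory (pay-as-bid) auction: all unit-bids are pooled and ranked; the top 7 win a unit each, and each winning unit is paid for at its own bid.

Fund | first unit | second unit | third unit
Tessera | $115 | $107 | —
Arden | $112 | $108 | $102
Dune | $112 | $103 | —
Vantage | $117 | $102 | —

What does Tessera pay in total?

Merging the schedules and taking the best 7: 117 (Vantage-1), 115 (Tessera-1), 112 (Arden-1), 112 (Dune-1), 108 (Arden-2), 107 (Tessera-2), 103 (Dune-2)
Next rejected bid: $102 (not a price — pay-as-bid).
Tessera's winning unit-bids: 115 + 107 = $222.

Tessera pays $222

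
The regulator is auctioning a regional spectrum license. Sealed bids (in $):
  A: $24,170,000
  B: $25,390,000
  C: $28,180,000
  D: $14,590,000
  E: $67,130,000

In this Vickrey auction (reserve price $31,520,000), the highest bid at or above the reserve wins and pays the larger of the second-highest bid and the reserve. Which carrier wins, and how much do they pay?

E pays $31,520,000

Bids in order: 67,130,000 (E) > 28,180,000 (C) > 25,390,000 (B) > 24,170,000 (A) > 14,590,000 (D)
E has the top bid at or above the reserve ($67,130,000).
max(second-highest $28,180,000, reserve $31,520,000) = $31,520,000.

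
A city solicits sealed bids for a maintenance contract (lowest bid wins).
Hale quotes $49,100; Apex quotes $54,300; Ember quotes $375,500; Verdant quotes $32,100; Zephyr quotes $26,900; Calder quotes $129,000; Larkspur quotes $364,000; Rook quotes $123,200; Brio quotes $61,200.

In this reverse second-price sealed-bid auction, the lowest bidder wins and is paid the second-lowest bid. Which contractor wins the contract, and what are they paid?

Zephyr is paid $32,100

Reverse second-price sealed-bid auction: the lowest bidder wins and is paid the second-lowest bid.
Bids in order: 26,900 (Zephyr) < 32,100 (Verdant) < 49,100 (Hale) < 54,300 (Apex) < 61,200 (Brio) < 123,200 (Rook) < …
Zephyr is lowest; is paid the second-lowest bid, $32,100.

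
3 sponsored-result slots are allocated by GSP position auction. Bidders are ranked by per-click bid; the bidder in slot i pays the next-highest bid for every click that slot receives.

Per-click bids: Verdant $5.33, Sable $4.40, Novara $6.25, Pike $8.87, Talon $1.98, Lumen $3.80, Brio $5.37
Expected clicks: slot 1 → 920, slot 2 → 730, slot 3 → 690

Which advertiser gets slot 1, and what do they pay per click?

Pike; $6.25 per click

Per-click bids in order: $8.87 (Pike) > $6.25 (Novara) > $5.37 (Brio) > $5.33 (Verdant) > …
Slot 1 goes to the first-ranked bidder, Pike, who pays the next bid down: $6.25/click.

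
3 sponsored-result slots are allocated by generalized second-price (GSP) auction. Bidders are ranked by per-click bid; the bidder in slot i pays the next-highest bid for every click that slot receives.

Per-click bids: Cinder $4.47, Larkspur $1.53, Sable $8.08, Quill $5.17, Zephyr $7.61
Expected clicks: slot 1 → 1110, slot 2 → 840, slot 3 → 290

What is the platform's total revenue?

Per-click bids in order: $8.08 (Sable) > $7.61 (Zephyr) > $5.17 (Quill) > $4.47 (Cinder) > …
Slot 1: Sable pays $7.61 × 1110 = $8447.10
Slot 2: Zephyr pays $5.17 × 840 = $4342.80
Slot 3: Quill pays $4.47 × 290 = $1296.30
Total = $14086.20

Total revenue: $14086.20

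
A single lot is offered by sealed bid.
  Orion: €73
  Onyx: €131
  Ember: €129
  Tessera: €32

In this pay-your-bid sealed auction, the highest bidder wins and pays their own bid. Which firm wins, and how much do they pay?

Onyx pays €131

Rule: the highest bidder wins and pays their own bid.
Bids ranked: 131 (Onyx) > 129 (Ember) > 73 (Orion) > 32 (Tessera)
First-price: Onyx pays what they bid, €131.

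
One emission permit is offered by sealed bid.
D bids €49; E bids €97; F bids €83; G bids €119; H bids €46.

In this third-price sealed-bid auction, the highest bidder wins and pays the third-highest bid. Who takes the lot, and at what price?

Bids ranked: 119 (G) > 97 (E) > 83 (F) > 49 (D) > 46 (H)
G wins; payment is bid #3 in the ranking = €83.

G pays €83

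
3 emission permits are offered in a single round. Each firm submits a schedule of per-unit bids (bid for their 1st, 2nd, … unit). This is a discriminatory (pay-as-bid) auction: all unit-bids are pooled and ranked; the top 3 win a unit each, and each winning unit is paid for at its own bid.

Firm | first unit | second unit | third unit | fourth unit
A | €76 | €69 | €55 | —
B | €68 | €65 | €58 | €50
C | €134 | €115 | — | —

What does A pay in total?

A pays €76

All unit-bids, highest first — top 3: 134 (C-1), 115 (C-2), 76 (A-1)
Next rejected bid: €69 (not a price — pay-as-bid).
A's winning unit-bids: 76 = €76.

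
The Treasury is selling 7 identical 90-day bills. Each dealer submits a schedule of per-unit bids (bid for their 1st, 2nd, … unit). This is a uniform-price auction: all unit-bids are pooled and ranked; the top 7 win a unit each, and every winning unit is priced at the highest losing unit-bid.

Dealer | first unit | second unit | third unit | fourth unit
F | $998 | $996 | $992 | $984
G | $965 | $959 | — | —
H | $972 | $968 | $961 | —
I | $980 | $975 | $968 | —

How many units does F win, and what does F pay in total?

F: 4 units, pays $3,872

Merging the schedules and taking the best 7: 998 (F-1), 996 (F-2), 992 (F-3), 984 (F-4), 980 (I-1), 975 (I-2), 972 (H-1)
The (k+1)-th unit-bid is $968.
F wins 4 unit(s) at $968 each.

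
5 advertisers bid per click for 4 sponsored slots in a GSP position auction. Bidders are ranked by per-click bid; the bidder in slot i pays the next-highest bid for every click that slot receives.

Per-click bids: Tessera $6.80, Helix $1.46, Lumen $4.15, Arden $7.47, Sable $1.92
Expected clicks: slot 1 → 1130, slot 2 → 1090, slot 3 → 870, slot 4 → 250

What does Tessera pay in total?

Tessera pays $4523.50

Ranked by bid: $7.47 (Arden) > $6.80 (Tessera) > $4.15 (Lumen) > $1.92 (Sable) > $1.46 (Helix)
Tessera holds slot 2 → pays next bid $4.15 × 1090 clicks = $4523.50.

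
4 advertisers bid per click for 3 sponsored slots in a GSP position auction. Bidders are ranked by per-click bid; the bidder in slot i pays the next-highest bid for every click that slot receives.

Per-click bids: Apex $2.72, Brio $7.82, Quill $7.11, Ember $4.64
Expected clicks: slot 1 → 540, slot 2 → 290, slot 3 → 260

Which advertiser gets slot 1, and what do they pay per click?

Brio; $7.11 per click

Sorting advertisers: $7.82 (Brio) > $7.11 (Quill) > $4.64 (Ember) > $2.72 (Apex)
Slot 1 goes to the first-ranked bidder, Brio, who pays the next bid down: $7.11/click.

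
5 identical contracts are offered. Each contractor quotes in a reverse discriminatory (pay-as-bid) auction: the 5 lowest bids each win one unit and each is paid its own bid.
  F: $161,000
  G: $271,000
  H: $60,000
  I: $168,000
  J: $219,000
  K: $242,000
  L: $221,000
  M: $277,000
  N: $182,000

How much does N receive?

Bids ranked low→high: 60,000 (H), 161,000 (F), 168,000 (I), 182,000 (N), 219,000 (J), 221,000 (L), 242,000 (K), …
Lowest 5: H, F, I, N, J.
N wins → own bid $182,000.

N is paid $182,000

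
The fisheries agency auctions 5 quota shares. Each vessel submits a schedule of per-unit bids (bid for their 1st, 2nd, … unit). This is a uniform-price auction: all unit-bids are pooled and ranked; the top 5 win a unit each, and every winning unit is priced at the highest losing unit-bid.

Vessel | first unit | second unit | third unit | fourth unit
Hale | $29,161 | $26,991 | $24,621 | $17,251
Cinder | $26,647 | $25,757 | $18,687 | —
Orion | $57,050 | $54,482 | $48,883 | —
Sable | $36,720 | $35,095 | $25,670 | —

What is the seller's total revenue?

Total revenue: $145,805

All unit-bids, highest first — top 5: 57,050 (Orion-1), 54,482 (Orion-2), 48,883 (Orion-3), 36,720 (Sable-1), 35,095 (Sable-2)
First bid not allocated: $29,161.
Allocation: Orion 3, Sable 2. Every unit priced at $29,161.
Revenue = 5 × 29,161 = $145,805.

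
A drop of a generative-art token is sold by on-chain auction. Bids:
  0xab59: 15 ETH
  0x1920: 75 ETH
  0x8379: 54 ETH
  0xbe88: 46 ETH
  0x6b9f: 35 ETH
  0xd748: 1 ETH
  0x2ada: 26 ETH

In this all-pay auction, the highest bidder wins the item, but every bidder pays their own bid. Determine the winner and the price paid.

0x1920 pays 75 ETH

Bids ranked: 75 (0x1920) > 54 (0x8379) > 46 (0xbe88) > 35 (0x6b9f) > 26 (0x2ada) > 15 (0xab59) > …
0x1920 wins with the top bid; all bids are sunk regardless.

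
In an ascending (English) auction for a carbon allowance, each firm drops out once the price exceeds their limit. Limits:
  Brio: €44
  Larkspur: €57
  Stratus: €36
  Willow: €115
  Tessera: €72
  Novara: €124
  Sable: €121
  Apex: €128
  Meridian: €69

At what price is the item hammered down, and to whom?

Apex wins at €124

Open ascending-bid auction: the price rises until one bidder remains; the winner pays the price at which the last rival dropped out.
Sorting limits: 128 (Apex) > 124 (Novara) > 121 (Sable) > 115 (Willow) > 72 (Tessera) > 69 (Meridian) > …
Bidding ends when Novara exits at €124; Apex takes it.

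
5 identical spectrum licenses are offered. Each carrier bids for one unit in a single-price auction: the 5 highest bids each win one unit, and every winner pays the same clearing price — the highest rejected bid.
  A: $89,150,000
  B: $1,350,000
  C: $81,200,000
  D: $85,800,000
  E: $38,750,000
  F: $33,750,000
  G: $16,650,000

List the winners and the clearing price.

A, D, C, E, F; each pays $16,650,000

Sorting: 89,150,000 (A), 85,800,000 (D), 81,200,000 (C), 38,750,000 (E), 33,750,000 (F), 16,650,000 (G), 1,350,000 (B)
Top 5: A, D, C, E, F.
First losing bid is G's $16,650,000, which sets the uniform price.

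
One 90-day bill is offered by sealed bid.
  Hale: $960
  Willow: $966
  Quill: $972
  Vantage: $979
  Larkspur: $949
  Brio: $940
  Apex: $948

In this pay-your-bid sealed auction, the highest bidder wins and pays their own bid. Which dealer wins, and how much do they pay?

Vantage pays $979

Bids in order: 979 (Vantage) > 972 (Quill) > 966 (Willow) > 960 (Hale) > 949 (Larkspur) > 948 (Apex) > …
Vantage is highest → pays own bid, $979.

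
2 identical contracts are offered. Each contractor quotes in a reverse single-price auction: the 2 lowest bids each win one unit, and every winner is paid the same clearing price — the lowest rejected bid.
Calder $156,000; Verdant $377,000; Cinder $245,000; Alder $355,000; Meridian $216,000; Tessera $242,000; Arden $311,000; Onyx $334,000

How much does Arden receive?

Arden is paid $0

Ordering the bids: 156,000 (Calder), 216,000 (Meridian), 242,000 (Tessera), 245,000 (Cinder), …
Winners (2 units): Calder, Meridian.
Lowest unsuccessful bid: $242,000 → clearing price.
Arden does not win → is paid $0.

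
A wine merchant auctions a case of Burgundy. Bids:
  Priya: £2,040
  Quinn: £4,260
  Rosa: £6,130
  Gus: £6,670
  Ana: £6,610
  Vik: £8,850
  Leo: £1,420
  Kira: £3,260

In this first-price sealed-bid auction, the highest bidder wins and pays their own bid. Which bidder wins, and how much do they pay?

Vik pays £8,850

Bids in order: 8,850 (Vik) > 6,670 (Gus) > 6,610 (Ana) > 6,130 (Rosa) > 4,260 (Quinn) > 3,260 (Kira) > …
Vik is highest → pays own bid, £8,850.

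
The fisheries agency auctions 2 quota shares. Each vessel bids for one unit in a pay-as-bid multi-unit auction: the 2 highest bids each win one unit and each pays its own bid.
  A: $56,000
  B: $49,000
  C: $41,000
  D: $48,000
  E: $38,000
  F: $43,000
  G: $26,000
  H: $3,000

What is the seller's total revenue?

Total revenue: $105,000

Ordering the bids: 56,000 (A), 49,000 (B), 48,000 (D), 43,000 (F), …
The 2 highest are A, B.
Total revenue = 56,000 + 49,000 = $105,000.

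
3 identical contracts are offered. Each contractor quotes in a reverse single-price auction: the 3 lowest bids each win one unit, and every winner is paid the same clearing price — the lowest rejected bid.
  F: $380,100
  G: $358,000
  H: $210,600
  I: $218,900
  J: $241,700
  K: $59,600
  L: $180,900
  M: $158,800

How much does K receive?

K is paid $210,600

Ordering the bids: 59,600 (K), 158,800 (M), 180,900 (L), 210,600 (H), 218,900 (I), …
The 3 lowest are K, M, L.
Clearing price = lowest rejected bid = $210,600.
K wins → is paid $210,600.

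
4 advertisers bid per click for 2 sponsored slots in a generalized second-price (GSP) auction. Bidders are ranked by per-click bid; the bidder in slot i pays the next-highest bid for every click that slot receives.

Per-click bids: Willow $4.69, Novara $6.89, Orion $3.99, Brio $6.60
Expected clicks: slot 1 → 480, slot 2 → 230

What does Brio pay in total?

Ranked by bid: $6.89 (Novara) > $6.60 (Brio) > $4.69 (Willow) > …
Brio holds slot 2 → pays next bid $4.69 × 230 clicks = $1078.70.

Brio pays $1078.70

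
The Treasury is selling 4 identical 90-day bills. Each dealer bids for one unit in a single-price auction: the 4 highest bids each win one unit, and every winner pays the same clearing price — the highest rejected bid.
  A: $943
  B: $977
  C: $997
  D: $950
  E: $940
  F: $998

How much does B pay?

B pays $943

Ordering the bids: 998 (F), 997 (C), 977 (B), 950 (D), 943 (A), 940 (E)
Winners (4 units): F, C, B, D.
Clearing price = highest rejected bid = $943.
B wins → pays $943.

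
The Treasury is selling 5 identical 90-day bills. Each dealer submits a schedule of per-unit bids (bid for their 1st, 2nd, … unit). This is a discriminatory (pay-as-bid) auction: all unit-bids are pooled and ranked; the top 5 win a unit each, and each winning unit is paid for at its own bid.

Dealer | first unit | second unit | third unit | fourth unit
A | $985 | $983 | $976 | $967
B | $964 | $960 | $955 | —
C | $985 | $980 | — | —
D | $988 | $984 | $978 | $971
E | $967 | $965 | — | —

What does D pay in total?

D pays $1,972

All unit-bids, highest first — top 5: 988 (D-1), 985 (A-1), 985 (C-1), 984 (D-2), 983 (A-2)
Next rejected bid: $980 (not a price — pay-as-bid).
D's winning unit-bids: 988 + 984 = $1,972.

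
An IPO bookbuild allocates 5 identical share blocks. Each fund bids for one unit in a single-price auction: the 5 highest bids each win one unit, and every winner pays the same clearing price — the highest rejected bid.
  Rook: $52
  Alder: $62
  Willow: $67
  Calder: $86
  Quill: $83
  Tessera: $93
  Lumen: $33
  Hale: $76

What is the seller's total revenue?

Total revenue: $310

Sorting: 93 (Tessera), 86 (Calder), 83 (Quill), 76 (Hale), 67 (Willow), 62 (Alder), 52 (Rook), …
Winners (5 units): Tessera, Calder, Quill, Hale, Willow.
Highest unsuccessful bid: $62 → clearing price.
Total revenue = 5 × $62 = $310.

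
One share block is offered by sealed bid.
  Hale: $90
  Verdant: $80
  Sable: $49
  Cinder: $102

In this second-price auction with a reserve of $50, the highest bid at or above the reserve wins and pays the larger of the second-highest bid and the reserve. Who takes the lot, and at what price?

Sorting bids: 102 (Cinder) > 90 (Hale) > 80 (Verdant) > 49 (Sable)
Cinder has the top bid at or above the reserve ($102).
Second-highest bid $90 exceeds the reserve $50 → payment $90.

Cinder pays $90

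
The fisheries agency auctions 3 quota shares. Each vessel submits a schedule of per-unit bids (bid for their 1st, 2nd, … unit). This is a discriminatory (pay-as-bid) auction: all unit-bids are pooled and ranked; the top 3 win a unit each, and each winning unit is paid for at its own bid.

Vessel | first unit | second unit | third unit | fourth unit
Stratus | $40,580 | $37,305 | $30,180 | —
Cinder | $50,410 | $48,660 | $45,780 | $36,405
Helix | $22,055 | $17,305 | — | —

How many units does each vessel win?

Cinder 3

Pooled unit-bids ranked (top 3): 50,410 (Cinder-1), 48,660 (Cinder-2), 45,780 (Cinder-3)
Next rejected bid: $40,580 (not a price — pay-as-bid).
Allocation: Cinder 3.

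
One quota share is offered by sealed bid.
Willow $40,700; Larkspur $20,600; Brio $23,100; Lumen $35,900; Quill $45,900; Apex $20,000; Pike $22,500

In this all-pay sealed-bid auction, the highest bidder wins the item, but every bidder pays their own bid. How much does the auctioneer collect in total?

Total revenue: $208,700

All-pay sealed-bid auction: the highest bidder wins the item, but every bidder pays their own bid.
Bids in order: 45,900 (Quill) > 40,700 (Willow) > 35,900 (Lumen) > 23,100 (Brio) > 22,500 (Pike) > 20,600 (Larkspur) > …
Quill wins with the top bid; all bids are sunk regardless.
Every bidder forfeits their bid regardless of winning.
Revenue = 40,700 + 20,600 + 23,100 + 35,900 + 45,900 + 20,000 + 22,500 = $208,700.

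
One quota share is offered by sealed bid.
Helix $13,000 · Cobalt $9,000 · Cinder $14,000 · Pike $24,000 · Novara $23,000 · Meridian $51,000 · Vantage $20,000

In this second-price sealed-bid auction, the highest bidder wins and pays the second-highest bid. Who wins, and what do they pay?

Meridian pays $24,000

Bids in order: 51,000 (Meridian) > 24,000 (Pike) > 23,000 (Novara) > 20,000 (Vantage) > 14,000 (Cinder) > 13,000 (Helix) > …
Meridian wins with the highest bid; price is set by the runner-up at $24,000.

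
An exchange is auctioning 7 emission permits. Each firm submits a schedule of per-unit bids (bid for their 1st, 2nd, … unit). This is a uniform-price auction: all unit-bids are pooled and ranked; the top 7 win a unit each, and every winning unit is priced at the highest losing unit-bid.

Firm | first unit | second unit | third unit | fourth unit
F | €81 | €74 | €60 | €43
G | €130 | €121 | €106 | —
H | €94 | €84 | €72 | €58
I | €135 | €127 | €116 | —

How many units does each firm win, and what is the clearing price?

Pooled unit-bids ranked (top 7): 135 (I-1), 130 (G-1), 127 (I-2), 121 (G-2), 116 (I-3), 106 (G-3), 94 (H-1)
Highest rejected unit-bid = €84.
Allocation: G 3, H 1, I 3.

G 3, H 1, I 3; clearing price €84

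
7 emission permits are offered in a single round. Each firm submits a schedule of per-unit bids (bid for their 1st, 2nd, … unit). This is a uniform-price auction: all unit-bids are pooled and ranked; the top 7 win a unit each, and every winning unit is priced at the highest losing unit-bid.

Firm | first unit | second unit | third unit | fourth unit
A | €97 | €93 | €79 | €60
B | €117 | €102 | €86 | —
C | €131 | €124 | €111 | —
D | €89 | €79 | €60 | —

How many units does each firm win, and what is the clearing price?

Merging the schedules and taking the best 7: 131 (C-1), 124 (C-2), 117 (B-1), 111 (C-3), 102 (B-2), 97 (A-1), 93 (A-2)
First bid not allocated: €89.
Allocation: A 2, B 2, C 3.

A 2, B 2, C 3; clearing price €89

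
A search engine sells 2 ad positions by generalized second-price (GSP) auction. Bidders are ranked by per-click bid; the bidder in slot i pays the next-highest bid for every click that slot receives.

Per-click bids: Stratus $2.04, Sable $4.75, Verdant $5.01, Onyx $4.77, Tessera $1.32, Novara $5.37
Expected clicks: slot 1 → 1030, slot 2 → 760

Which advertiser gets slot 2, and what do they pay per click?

Per-click bids in order: $5.37 (Novara) > $5.01 (Verdant) > $4.77 (Onyx) > …
Slot 2 goes to the second-ranked bidder, Verdant, who pays the next bid down: $4.77/click.

Verdant; $4.77 per click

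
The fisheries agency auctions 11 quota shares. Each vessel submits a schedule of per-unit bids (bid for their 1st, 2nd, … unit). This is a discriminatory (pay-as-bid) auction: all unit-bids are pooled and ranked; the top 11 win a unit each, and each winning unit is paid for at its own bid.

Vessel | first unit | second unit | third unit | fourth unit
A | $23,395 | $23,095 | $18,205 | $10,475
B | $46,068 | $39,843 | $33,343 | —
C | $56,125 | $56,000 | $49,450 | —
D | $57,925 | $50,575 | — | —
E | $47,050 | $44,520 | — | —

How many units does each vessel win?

All unit-bids, highest first — top 11: 57,925 (D-1), 56,125 (C-1), 56,000 (C-2), 50,575 (D-2), 49,450 (C-3), 47,050 (E-1), 46,068 (B-1), 44,520 (E-2), 39,843 (B-2), 33,343 (B-3), 23,395 (A-1)
Next rejected bid: $23,095 (not a price — pay-as-bid).
Allocation: A 1, B 3, C 3, D 2, E 2.

A 1, B 3, C 3, D 2, E 2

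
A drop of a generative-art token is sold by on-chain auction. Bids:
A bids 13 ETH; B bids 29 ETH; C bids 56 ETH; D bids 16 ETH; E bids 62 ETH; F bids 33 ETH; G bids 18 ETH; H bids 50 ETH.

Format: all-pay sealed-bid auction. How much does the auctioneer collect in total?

Total revenue: 277 ETH

Bids ranked: 62 (E) > 56 (C) > 50 (H) > 33 (F) > 29 (B) > 18 (G) > …
E wins with the top bid; all bids are sunk regardless.
Every bidder forfeits their bid regardless of winning.
Revenue = 13 + 29 + 56 + 16 + 62 + 33 + 18 + 50 = 277 ETH.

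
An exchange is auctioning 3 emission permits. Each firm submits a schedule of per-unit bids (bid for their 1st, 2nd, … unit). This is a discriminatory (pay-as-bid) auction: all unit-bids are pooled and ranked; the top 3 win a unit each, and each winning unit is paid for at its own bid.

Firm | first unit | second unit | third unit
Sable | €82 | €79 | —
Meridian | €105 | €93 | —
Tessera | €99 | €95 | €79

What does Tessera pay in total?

Tessera pays €194

Pooled unit-bids ranked (top 3): 105 (Meridian-1), 99 (Tessera-1), 95 (Tessera-2)
Next rejected bid: €93 (not a price — pay-as-bid).
Tessera's winning unit-bids: 99 + 95 = €194.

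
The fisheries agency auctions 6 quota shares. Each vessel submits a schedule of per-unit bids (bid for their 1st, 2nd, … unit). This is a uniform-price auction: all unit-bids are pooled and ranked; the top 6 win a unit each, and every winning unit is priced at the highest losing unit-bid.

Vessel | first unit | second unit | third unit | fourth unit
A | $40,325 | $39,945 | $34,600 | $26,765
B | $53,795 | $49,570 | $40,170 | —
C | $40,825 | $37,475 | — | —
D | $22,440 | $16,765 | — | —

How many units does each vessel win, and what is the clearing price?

All unit-bids, highest first — top 6: 53,795 (B-1), 49,570 (B-2), 40,825 (C-1), 40,325 (A-1), 40,170 (B-3), 39,945 (A-2)
The (k+1)-th unit-bid is $37,475.
Allocation: A 2, B 3, C 1.

A 2, B 3, C 1; clearing price $37,475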